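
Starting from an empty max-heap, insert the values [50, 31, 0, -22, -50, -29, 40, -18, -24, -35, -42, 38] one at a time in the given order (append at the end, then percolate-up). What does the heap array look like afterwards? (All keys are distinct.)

[50, 31, 40, -18, -35, 38, 0, -22, -24, -50, -42, -29]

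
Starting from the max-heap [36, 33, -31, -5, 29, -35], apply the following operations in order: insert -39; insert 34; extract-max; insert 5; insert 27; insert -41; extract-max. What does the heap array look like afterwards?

[33, 29, -31, 27, -41, -35, -39, -5, 5]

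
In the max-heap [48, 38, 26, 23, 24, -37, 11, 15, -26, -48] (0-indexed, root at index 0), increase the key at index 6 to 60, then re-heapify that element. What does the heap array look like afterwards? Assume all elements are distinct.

[60, 38, 48, 23, 24, -37, 26, 15, -26, -48]

set index 6 from 11 to 60 → [48, 38, 26, 23, 24, -37, 60, 15, -26, -48]
60 > parent 26 at index 2, swap → [48, 38, 60, 23, 24, -37, 26, 15, -26, -48]
60 > parent 48 at index 0, swap → [60, 38, 48, 23, 24, -37, 26, 15, -26, -48]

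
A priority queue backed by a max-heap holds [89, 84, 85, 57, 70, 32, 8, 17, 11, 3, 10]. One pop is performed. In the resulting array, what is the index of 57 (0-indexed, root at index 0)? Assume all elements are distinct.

3

remove root 89; move last element 10 to root → [10, 84, 85, 57, 70, 32, 8, 17, 11, 3]
10 vs larger child 85 at index 2, swap → [85, 84, 10, 57, 70, 32, 8, 17, 11, 3]
10 vs larger child 32 at index 5, swap → [85, 84, 32, 57, 70, 10, 8, 17, 11, 3]
resulting array: [85, 84, 32, 57, 70, 10, 8, 17, 11, 3]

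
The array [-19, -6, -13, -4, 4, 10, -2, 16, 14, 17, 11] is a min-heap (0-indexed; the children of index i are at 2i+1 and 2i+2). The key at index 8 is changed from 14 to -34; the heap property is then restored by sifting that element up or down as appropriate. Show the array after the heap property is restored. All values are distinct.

set index 8 from 14 to -34 → [-19, -6, -13, -4, 4, 10, -2, 16, -34, 17, 11]
-34 < parent -4 at index 3, swap → [-19, -6, -13, -34, 4, 10, -2, 16, -4, 17, 11]
-34 < parent -6 at index 1, swap → [-19, -34, -13, -6, 4, 10, -2, 16, -4, 17, 11]
-34 < parent -19 at index 0, swap → [-34, -19, -13, -6, 4, 10, -2, 16, -4, 17, 11]

[-34, -19, -13, -6, 4, 10, -2, 16, -4, 17, 11]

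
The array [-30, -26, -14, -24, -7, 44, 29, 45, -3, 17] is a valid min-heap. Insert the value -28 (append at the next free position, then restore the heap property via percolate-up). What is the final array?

[-30, -28, -14, -24, -26, 44, 29, 45, -3, 17, -7]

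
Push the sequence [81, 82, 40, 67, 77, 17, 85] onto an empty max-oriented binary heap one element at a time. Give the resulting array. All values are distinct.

[85, 81, 82, 67, 77, 17, 40]

Insert 81:
  append 81 at index 0 → [81] (no swap needed)
Insert 82:
  append 82 at index 1 → [81, 82]
  82 > parent 81 at index 0, swap → [82, 81]
Insert 40:
  append 40 at index 2 → [82, 81, 40] (no swap needed)
Insert 67:
  append 67 at index 3 → [82, 81, 40, 67] (no swap needed)
Insert 77:
  append 77 at index 4 → [82, 81, 40, 67, 77] (no swap needed)
Insert 17:
  append 17 at index 5 → [82, 81, 40, 67, 77, 17] (no swap needed)
Insert 85:
  append 85 at index 6 → [82, 81, 40, 67, 77, 17, 85]
  85 > parent 40 at index 2, swap → [82, 81, 85, 67, 77, 17, 40]
  85 > parent 82 at index 0, swap → [85, 81, 82, 67, 77, 17, 40]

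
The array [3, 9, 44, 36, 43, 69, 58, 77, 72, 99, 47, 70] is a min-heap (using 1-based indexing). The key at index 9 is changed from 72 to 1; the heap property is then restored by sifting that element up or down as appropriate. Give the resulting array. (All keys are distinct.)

[1, 3, 44, 9, 43, 69, 58, 77, 36, 99, 47, 70]

set index 9 from 72 to 1 → [3, 9, 44, 36, 43, 69, 58, 77, 1, 99, 47, 70]
1 < parent 36 at index 4, swap → [3, 9, 44, 1, 43, 69, 58, 77, 36, 99, 47, 70]
1 < parent 9 at index 2, swap → [3, 1, 44, 9, 43, 69, 58, 77, 36, 99, 47, 70]
1 < parent 3 at index 1, swap → [1, 3, 44, 9, 43, 69, 58, 77, 36, 99, 47, 70]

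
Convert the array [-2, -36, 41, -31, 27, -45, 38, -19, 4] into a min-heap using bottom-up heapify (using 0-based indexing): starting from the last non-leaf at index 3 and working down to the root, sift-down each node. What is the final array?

sift down from index 3: already satisfies heap property
sift down from index 2:
  41 vs smaller child -45 at index 5, swap → [-2, -36, -45, -31, 27, 41, 38, -19, 4]
sift down from index 1: already satisfies heap property
sift down from index 0:
  -2 vs smaller child -45 at index 2, swap → [-45, -36, -2, -31, 27, 41, 38, -19, 4]

[-45, -36, -2, -31, 27, 41, 38, -19, 4]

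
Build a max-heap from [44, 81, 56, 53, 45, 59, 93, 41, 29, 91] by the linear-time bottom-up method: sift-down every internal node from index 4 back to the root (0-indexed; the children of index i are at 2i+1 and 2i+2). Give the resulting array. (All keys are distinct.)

sift down from index 4:
  45 vs only child 91 at index 9, swap → [44, 81, 56, 53, 91, 59, 93, 41, 29, 45]
sift down from index 3: already satisfies heap property
sift down from index 2:
  56 vs larger child 93 at index 6, swap → [44, 81, 93, 53, 91, 59, 56, 41, 29, 45]
sift down from index 1:
  81 vs larger child 91 at index 4, swap → [44, 91, 93, 53, 81, 59, 56, 41, 29, 45]
sift down from index 0:
  44 vs larger child 93 at index 2, swap → [93, 91, 44, 53, 81, 59, 56, 41, 29, 45]
  44 vs larger child 59 at index 5, swap → [93, 91, 59, 53, 81, 44, 56, 41, 29, 45]

[93, 91, 59, 53, 81, 44, 56, 41, 29, 45]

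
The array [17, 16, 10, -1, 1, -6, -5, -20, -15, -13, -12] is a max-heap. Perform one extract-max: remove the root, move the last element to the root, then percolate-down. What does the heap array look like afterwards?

[16, 1, 10, -1, -12, -6, -5, -20, -15, -13]

remove root 17; move last element -12 to root → [-12, 16, 10, -1, 1, -6, -5, -20, -15, -13]
-12 vs larger child 16 at index 1, swap → [16, -12, 10, -1, 1, -6, -5, -20, -15, -13]
-12 vs larger child 1 at index 4, swap → [16, 1, 10, -1, -12, -6, -5, -20, -15, -13]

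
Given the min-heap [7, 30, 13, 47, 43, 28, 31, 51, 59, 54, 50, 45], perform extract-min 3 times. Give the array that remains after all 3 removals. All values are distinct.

extract-min #1 returns 7:
  remove root 7; move last element 45 to root → [45, 30, 13, 47, 43, 28, 31, 51, 59, 54, 50]
  45 vs smaller child 13 at index 2, swap → [13, 30, 45, 47, 43, 28, 31, 51, 59, 54, 50]
  45 vs smaller child 28 at index 5, swap → [13, 30, 28, 47, 43, 45, 31, 51, 59, 54, 50]
extract-min #2 returns 13:
  remove root 13; move last element 50 to root → [50, 30, 28, 47, 43, 45, 31, 51, 59, 54]
  50 vs smaller child 28 at index 2, swap → [28, 30, 50, 47, 43, 45, 31, 51, 59, 54]
  50 vs smaller child 31 at index 6, swap → [28, 30, 31, 47, 43, 45, 50, 51, 59, 54]
extract-min #3 returns 28:
  remove root 28; move last element 54 to root → [54, 30, 31, 47, 43, 45, 50, 51, 59]
  54 vs smaller child 30 at index 1, swap → [30, 54, 31, 47, 43, 45, 50, 51, 59]
  54 vs smaller child 43 at index 4, swap → [30, 43, 31, 47, 54, 45, 50, 51, 59]

[30, 43, 31, 47, 54, 45, 50, 51, 59]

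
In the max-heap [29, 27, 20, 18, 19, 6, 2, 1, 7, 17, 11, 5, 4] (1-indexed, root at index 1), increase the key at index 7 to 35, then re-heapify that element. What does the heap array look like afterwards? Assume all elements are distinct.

[35, 27, 29, 18, 19, 6, 20, 1, 7, 17, 11, 5, 4]

set index 7 from 2 to 35 → [29, 27, 20, 18, 19, 6, 35, 1, 7, 17, 11, 5, 4]
35 > parent 20 at index 3, swap → [29, 27, 35, 18, 19, 6, 20, 1, 7, 17, 11, 5, 4]
35 > parent 29 at index 1, swap → [35, 27, 29, 18, 19, 6, 20, 1, 7, 17, 11, 5, 4]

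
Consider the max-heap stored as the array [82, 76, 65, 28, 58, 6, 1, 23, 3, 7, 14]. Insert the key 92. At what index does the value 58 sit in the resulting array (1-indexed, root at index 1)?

5

append 92 at index 12 → [82, 76, 65, 28, 58, 6, 1, 23, 3, 7, 14, 92]
92 > parent 6 at index 6, swap → [82, 76, 65, 28, 58, 92, 1, 23, 3, 7, 14, 6]
92 > parent 65 at index 3, swap → [82, 76, 92, 28, 58, 65, 1, 23, 3, 7, 14, 6]
92 > parent 82 at index 1, swap → [92, 76, 82, 28, 58, 65, 1, 23, 3, 7, 14, 6]
resulting array: [92, 76, 82, 28, 58, 65, 1, 23, 3, 7, 14, 6]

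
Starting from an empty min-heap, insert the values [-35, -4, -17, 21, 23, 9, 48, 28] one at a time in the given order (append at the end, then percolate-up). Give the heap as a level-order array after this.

Insert -35:
  append -35 at index 0 → [-35] (no swap needed)
Insert -4:
  append -4 at index 1 → [-35, -4] (no swap needed)
Insert -17:
  append -17 at index 2 → [-35, -4, -17] (no swap needed)
Insert 21:
  append 21 at index 3 → [-35, -4, -17, 21] (no swap needed)
Insert 23:
  append 23 at index 4 → [-35, -4, -17, 21, 23] (no swap needed)
Insert 9:
  append 9 at index 5 → [-35, -4, -17, 21, 23, 9] (no swap needed)
Insert 48:
  append 48 at index 6 → [-35, -4, -17, 21, 23, 9, 48] (no swap needed)
Insert 28:
  append 28 at index 7 → [-35, -4, -17, 21, 23, 9, 48, 28] (no swap needed)

[-35, -4, -17, 21, 23, 9, 48, 28]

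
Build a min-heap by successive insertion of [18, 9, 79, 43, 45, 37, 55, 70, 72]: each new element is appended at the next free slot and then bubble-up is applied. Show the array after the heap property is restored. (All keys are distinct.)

Insert 18:
  append 18 at index 0 → [18] (no swap needed)
Insert 9:
  append 9 at index 1 → [18, 9]
  9 < parent 18 at index 0, swap → [9, 18]
Insert 79:
  append 79 at index 2 → [9, 18, 79] (no swap needed)
Insert 43:
  append 43 at index 3 → [9, 18, 79, 43] (no swap needed)
Insert 45:
  append 45 at index 4 → [9, 18, 79, 43, 45] (no swap needed)
Insert 37:
  append 37 at index 5 → [9, 18, 79, 43, 45, 37]
  37 < parent 79 at index 2, swap → [9, 18, 37, 43, 45, 79]
Insert 55:
  append 55 at index 6 → [9, 18, 37, 43, 45, 79, 55] (no swap needed)
Insert 70:
  append 70 at index 7 → [9, 18, 37, 43, 45, 79, 55, 70] (no swap needed)
Insert 72:
  append 72 at index 8 → [9, 18, 37, 43, 45, 79, 55, 70, 72] (no swap needed)

[9, 18, 37, 43, 45, 79, 55, 70, 72]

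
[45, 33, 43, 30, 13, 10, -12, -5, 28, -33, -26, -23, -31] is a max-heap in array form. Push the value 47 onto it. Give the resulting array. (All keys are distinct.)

append 47 at index 13 → [45, 33, 43, 30, 13, 10, -12, -5, 28, -33, -26, -23, -31, 47]
47 > parent -12 at index 6, swap → [45, 33, 43, 30, 13, 10, 47, -5, 28, -33, -26, -23, -31, -12]
47 > parent 43 at index 2, swap → [45, 33, 47, 30, 13, 10, 43, -5, 28, -33, -26, -23, -31, -12]
47 > parent 45 at index 0, swap → [47, 33, 45, 30, 13, 10, 43, -5, 28, -33, -26, -23, -31, -12]

[47, 33, 45, 30, 13, 10, 43, -5, 28, -33, -26, -23, -31, -12]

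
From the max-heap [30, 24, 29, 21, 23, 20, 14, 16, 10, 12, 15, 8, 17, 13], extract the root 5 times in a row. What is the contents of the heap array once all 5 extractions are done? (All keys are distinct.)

extract-max #1 returns 30:
  remove root 30; move last element 13 to root → [13, 24, 29, 21, 23, 20, 14, 16, 10, 12, 15, 8, 17]
  13 vs larger child 29 at index 2, swap → [29, 24, 13, 21, 23, 20, 14, 16, 10, 12, 15, 8, 17]
  13 vs larger child 20 at index 5, swap → [29, 24, 20, 21, 23, 13, 14, 16, 10, 12, 15, 8, 17]
  13 vs larger child 17 at index 12, swap → [29, 24, 20, 21, 23, 17, 14, 16, 10, 12, 15, 8, 13]
extract-max #2 returns 29:
  remove root 29; move last element 13 to root → [13, 24, 20, 21, 23, 17, 14, 16, 10, 12, 15, 8]
  13 vs larger child 24 at index 1, swap → [24, 13, 20, 21, 23, 17, 14, 16, 10, 12, 15, 8]
  13 vs larger child 23 at index 4, swap → [24, 23, 20, 21, 13, 17, 14, 16, 10, 12, 15, 8]
  13 vs larger child 15 at index 10, swap → [24, 23, 20, 21, 15, 17, 14, 16, 10, 12, 13, 8]
extract-max #3 returns 24:
  remove root 24; move last element 8 to root → [8, 23, 20, 21, 15, 17, 14, 16, 10, 12, 13]
  8 vs larger child 23 at index 1, swap → [23, 8, 20, 21, 15, 17, 14, 16, 10, 12, 13]
  8 vs larger child 21 at index 3, swap → [23, 21, 20, 8, 15, 17, 14, 16, 10, 12, 13]
  8 vs larger child 16 at index 7, swap → [23, 21, 20, 16, 15, 17, 14, 8, 10, 12, 13]
extract-max #4 returns 23:
  remove root 23; move last element 13 to root → [13, 21, 20, 16, 15, 17, 14, 8, 10, 12]
  13 vs larger child 21 at index 1, swap → [21, 13, 20, 16, 15, 17, 14, 8, 10, 12]
  13 vs larger child 16 at index 3, swap → [21, 16, 20, 13, 15, 17, 14, 8, 10, 12]
extract-max #5 returns 21:
  remove root 21; move last element 12 to root → [12, 16, 20, 13, 15, 17, 14, 8, 10]
  12 vs larger child 20 at index 2, swap → [20, 16, 12, 13, 15, 17, 14, 8, 10]
  12 vs larger child 17 at index 5, swap → [20, 16, 17, 13, 15, 12, 14, 8, 10]

[20, 16, 17, 13, 15, 12, 14, 8, 10]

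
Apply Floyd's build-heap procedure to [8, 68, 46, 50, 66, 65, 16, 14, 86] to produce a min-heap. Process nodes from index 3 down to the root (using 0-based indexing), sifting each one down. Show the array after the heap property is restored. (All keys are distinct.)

[8, 14, 16, 50, 66, 65, 46, 68, 86]

sift down from index 3:
  50 vs smaller child 14 at index 7, swap → [8, 68, 46, 14, 66, 65, 16, 50, 86]
sift down from index 2:
  46 vs smaller child 16 at index 6, swap → [8, 68, 16, 14, 66, 65, 46, 50, 86]
sift down from index 1:
  68 vs smaller child 14 at index 3, swap → [8, 14, 16, 68, 66, 65, 46, 50, 86]
  68 vs smaller child 50 at index 7, swap → [8, 14, 16, 50, 66, 65, 46, 68, 86]
sift down from index 0: already satisfies heap property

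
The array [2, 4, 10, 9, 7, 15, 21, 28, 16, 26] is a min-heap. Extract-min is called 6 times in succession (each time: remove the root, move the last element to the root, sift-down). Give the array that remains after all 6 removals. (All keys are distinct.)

extract-min #1 returns 2:
  remove root 2; move last element 26 to root → [26, 4, 10, 9, 7, 15, 21, 28, 16]
  26 vs smaller child 4 at index 1, swap → [4, 26, 10, 9, 7, 15, 21, 28, 16]
  26 vs smaller child 7 at index 4, swap → [4, 7, 10, 9, 26, 15, 21, 28, 16]
extract-min #2 returns 4:
  remove root 4; move last element 16 to root → [16, 7, 10, 9, 26, 15, 21, 28]
  16 vs smaller child 7 at index 1, swap → [7, 16, 10, 9, 26, 15, 21, 28]
  16 vs smaller child 9 at index 3, swap → [7, 9, 10, 16, 26, 15, 21, 28]
extract-min #3 returns 7:
  remove root 7; move last element 28 to root → [28, 9, 10, 16, 26, 15, 21]
  28 vs smaller child 9 at index 1, swap → [9, 28, 10, 16, 26, 15, 21]
  28 vs smaller child 16 at index 3, swap → [9, 16, 10, 28, 26, 15, 21]
extract-min #4 returns 9:
  remove root 9; move last element 21 to root → [21, 16, 10, 28, 26, 15]
  21 vs smaller child 10 at index 2, swap → [10, 16, 21, 28, 26, 15]
  21 vs only child 15 at index 5, swap → [10, 16, 15, 28, 26, 21]
extract-min #5 returns 10:
  remove root 10; move last element 21 to root → [21, 16, 15, 28, 26]
  21 vs smaller child 15 at index 2, swap → [15, 16, 21, 28, 26]
extract-min #6 returns 15:
  remove root 15; move last element 26 to root → [26, 16, 21, 28]
  26 vs smaller child 16 at index 1, swap → [16, 26, 21, 28]

[16, 26, 21, 28]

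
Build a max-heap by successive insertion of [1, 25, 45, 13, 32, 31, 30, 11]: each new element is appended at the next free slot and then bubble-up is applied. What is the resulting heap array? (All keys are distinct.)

[45, 32, 31, 11, 13, 25, 30, 1]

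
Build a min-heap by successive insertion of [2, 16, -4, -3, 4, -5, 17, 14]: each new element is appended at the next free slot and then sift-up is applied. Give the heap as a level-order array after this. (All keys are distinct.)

[-5, -3, -4, 14, 4, 2, 17, 16]

Insert 2:
  append 2 at index 0 → [2] (no swap needed)
Insert 16:
  append 16 at index 1 → [2, 16] (no swap needed)
Insert -4:
  append -4 at index 2 → [2, 16, -4]
  -4 < parent 2 at index 0, swap → [-4, 16, 2]
Insert -3:
  append -3 at index 3 → [-4, 16, 2, -3]
  -3 < parent 16 at index 1, swap → [-4, -3, 2, 16]
Insert 4:
  append 4 at index 4 → [-4, -3, 2, 16, 4] (no swap needed)
Insert -5:
  append -5 at index 5 → [-4, -3, 2, 16, 4, -5]
  -5 < parent 2 at index 2, swap → [-4, -3, -5, 16, 4, 2]
  -5 < parent -4 at index 0, swap → [-5, -3, -4, 16, 4, 2]
Insert 17:
  append 17 at index 6 → [-5, -3, -4, 16, 4, 2, 17] (no swap needed)
Insert 14:
  append 14 at index 7 → [-5, -3, -4, 16, 4, 2, 17, 14]
  14 < parent 16 at index 3, swap → [-5, -3, -4, 14, 4, 2, 17, 16]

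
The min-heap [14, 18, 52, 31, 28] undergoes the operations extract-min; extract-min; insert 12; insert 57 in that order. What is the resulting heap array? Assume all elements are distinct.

extract-min → returns 14:
  remove root 14; move last element 28 to root → [28, 18, 52, 31]
  28 vs smaller child 18 at index 1, swap → [18, 28, 52, 31]
extract-min → returns 18:
  remove root 18; move last element 31 to root → [31, 28, 52]
  31 vs smaller child 28 at index 1, swap → [28, 31, 52]
insert 12:
  append 12 at index 3 → [28, 31, 52, 12]
  12 < parent 31 at index 1, swap → [28, 12, 52, 31]
  12 < parent 28 at index 0, swap → [12, 28, 52, 31]
insert 57:
  append 57 at index 4 → [12, 28, 52, 31, 57] (no swap needed)

[12, 28, 52, 31, 57]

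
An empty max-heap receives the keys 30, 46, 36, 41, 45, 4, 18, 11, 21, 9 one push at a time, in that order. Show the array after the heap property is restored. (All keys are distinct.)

[46, 45, 36, 30, 41, 4, 18, 11, 21, 9]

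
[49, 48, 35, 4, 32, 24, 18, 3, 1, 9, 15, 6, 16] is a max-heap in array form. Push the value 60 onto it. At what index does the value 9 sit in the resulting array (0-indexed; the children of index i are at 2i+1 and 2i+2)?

append 60 at index 13 → [49, 48, 35, 4, 32, 24, 18, 3, 1, 9, 15, 6, 16, 60]
60 > parent 18 at index 6, swap → [49, 48, 35, 4, 32, 24, 60, 3, 1, 9, 15, 6, 16, 18]
60 > parent 35 at index 2, swap → [49, 48, 60, 4, 32, 24, 35, 3, 1, 9, 15, 6, 16, 18]
60 > parent 49 at index 0, swap → [60, 48, 49, 4, 32, 24, 35, 3, 1, 9, 15, 6, 16, 18]
resulting array: [60, 48, 49, 4, 32, 24, 35, 3, 1, 9, 15, 6, 16, 18]

9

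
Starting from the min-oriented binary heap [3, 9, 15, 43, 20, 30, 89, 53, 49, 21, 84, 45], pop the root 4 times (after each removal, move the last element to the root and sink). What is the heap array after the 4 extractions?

[21, 43, 30, 49, 45, 84, 89, 53]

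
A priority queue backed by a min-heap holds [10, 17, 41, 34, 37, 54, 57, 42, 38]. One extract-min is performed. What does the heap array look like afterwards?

[17, 34, 41, 38, 37, 54, 57, 42]

remove root 10; move last element 38 to root → [38, 17, 41, 34, 37, 54, 57, 42]
38 vs smaller child 17 at index 1, swap → [17, 38, 41, 34, 37, 54, 57, 42]
38 vs smaller child 34 at index 3, swap → [17, 34, 41, 38, 37, 54, 57, 42]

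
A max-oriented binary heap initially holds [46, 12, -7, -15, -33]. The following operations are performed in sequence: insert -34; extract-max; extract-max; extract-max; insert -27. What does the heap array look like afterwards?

insert -34:
  append -34 at index 5 → [46, 12, -7, -15, -33, -34] (no swap needed)
extract-max → returns 46:
  remove root 46; move last element -34 to root → [-34, 12, -7, -15, -33]
  -34 vs larger child 12 at index 1, swap → [12, -34, -7, -15, -33]
  -34 vs larger child -15 at index 3, swap → [12, -15, -7, -34, -33]
extract-max → returns 12:
  remove root 12; move last element -33 to root → [-33, -15, -7, -34]
  -33 vs larger child -7 at index 2, swap → [-7, -15, -33, -34]
extract-max → returns -7:
  remove root -7; move last element -34 to root → [-34, -15, -33]
  -34 vs larger child -15 at index 1, swap → [-15, -34, -33]
insert -27:
  append -27 at index 3 → [-15, -34, -33, -27]
  -27 > parent -34 at index 1, swap → [-15, -27, -33, -34]

[-15, -27, -33, -34]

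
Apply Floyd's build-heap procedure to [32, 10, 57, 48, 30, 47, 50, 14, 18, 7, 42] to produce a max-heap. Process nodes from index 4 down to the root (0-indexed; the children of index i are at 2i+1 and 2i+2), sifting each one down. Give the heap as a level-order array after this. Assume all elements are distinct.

sift down from index 4:
  30 vs larger child 42 at index 10, swap → [32, 10, 57, 48, 42, 47, 50, 14, 18, 7, 30]
sift down from index 3: already satisfies heap property
sift down from index 2: already satisfies heap property
sift down from index 1:
  10 vs larger child 48 at index 3, swap → [32, 48, 57, 10, 42, 47, 50, 14, 18, 7, 30]
  10 vs larger child 18 at index 8, swap → [32, 48, 57, 18, 42, 47, 50, 14, 10, 7, 30]
sift down from index 0:
  32 vs larger child 57 at index 2, swap → [57, 48, 32, 18, 42, 47, 50, 14, 10, 7, 30]
  32 vs larger child 50 at index 6, swap → [57, 48, 50, 18, 42, 47, 32, 14, 10, 7, 30]

[57, 48, 50, 18, 42, 47, 32, 14, 10, 7, 30]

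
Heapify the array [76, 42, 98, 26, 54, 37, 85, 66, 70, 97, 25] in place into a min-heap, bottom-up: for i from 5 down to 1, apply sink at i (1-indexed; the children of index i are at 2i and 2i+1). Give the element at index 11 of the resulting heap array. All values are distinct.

sift down from index 5:
  54 vs smaller child 25 at index 11, swap → [76, 42, 98, 26, 25, 37, 85, 66, 70, 97, 54]
sift down from index 4: already satisfies heap property
sift down from index 3:
  98 vs smaller child 37 at index 6, swap → [76, 42, 37, 26, 25, 98, 85, 66, 70, 97, 54]
sift down from index 2:
  42 vs smaller child 25 at index 5, swap → [76, 25, 37, 26, 42, 98, 85, 66, 70, 97, 54]
sift down from index 1:
  76 vs smaller child 25 at index 2, swap → [25, 76, 37, 26, 42, 98, 85, 66, 70, 97, 54]
  76 vs smaller child 26 at index 4, swap → [25, 26, 37, 76, 42, 98, 85, 66, 70, 97, 54]
  76 vs smaller child 66 at index 8, swap → [25, 26, 37, 66, 42, 98, 85, 76, 70, 97, 54]
resulting array: [25, 26, 37, 66, 42, 98, 85, 76, 70, 97, 54]

54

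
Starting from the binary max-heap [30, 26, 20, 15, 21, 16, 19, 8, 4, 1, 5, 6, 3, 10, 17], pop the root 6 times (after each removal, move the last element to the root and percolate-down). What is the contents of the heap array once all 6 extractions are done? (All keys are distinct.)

[16, 15, 6, 8, 10, 1, 3, 5, 4]

extract-max #1 returns 30:
  remove root 30; move last element 17 to root → [17, 26, 20, 15, 21, 16, 19, 8, 4, 1, 5, 6, 3, 10]
  17 vs larger child 26 at index 1, swap → [26, 17, 20, 15, 21, 16, 19, 8, 4, 1, 5, 6, 3, 10]
  17 vs larger child 21 at index 4, swap → [26, 21, 20, 15, 17, 16, 19, 8, 4, 1, 5, 6, 3, 10]
extract-max #2 returns 26:
  remove root 26; move last element 10 to root → [10, 21, 20, 15, 17, 16, 19, 8, 4, 1, 5, 6, 3]
  10 vs larger child 21 at index 1, swap → [21, 10, 20, 15, 17, 16, 19, 8, 4, 1, 5, 6, 3]
  10 vs larger child 17 at index 4, swap → [21, 17, 20, 15, 10, 16, 19, 8, 4, 1, 5, 6, 3]
extract-max #3 returns 21:
  remove root 21; move last element 3 to root → [3, 17, 20, 15, 10, 16, 19, 8, 4, 1, 5, 6]
  3 vs larger child 20 at index 2, swap → [20, 17, 3, 15, 10, 16, 19, 8, 4, 1, 5, 6]
  3 vs larger child 19 at index 6, swap → [20, 17, 19, 15, 10, 16, 3, 8, 4, 1, 5, 6]
extract-max #4 returns 20:
  remove root 20; move last element 6 to root → [6, 17, 19, 15, 10, 16, 3, 8, 4, 1, 5]
  6 vs larger child 19 at index 2, swap → [19, 17, 6, 15, 10, 16, 3, 8, 4, 1, 5]
  6 vs larger child 16 at index 5, swap → [19, 17, 16, 15, 10, 6, 3, 8, 4, 1, 5]
extract-max #5 returns 19:
  remove root 19; move last element 5 to root → [5, 17, 16, 15, 10, 6, 3, 8, 4, 1]
  5 vs larger child 17 at index 1, swap → [17, 5, 16, 15, 10, 6, 3, 8, 4, 1]
  5 vs larger child 15 at index 3, swap → [17, 15, 16, 5, 10, 6, 3, 8, 4, 1]
  5 vs larger child 8 at index 7, swap → [17, 15, 16, 8, 10, 6, 3, 5, 4, 1]
extract-max #6 returns 17:
  remove root 17; move last element 1 to root → [1, 15, 16, 8, 10, 6, 3, 5, 4]
  1 vs larger child 16 at index 2, swap → [16, 15, 1, 8, 10, 6, 3, 5, 4]
  1 vs larger child 6 at index 5, swap → [16, 15, 6, 8, 10, 1, 3, 5, 4]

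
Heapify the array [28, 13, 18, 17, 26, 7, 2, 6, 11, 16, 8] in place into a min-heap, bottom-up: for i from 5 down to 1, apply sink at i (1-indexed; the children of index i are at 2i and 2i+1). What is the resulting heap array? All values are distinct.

[2, 6, 7, 11, 8, 28, 18, 17, 13, 16, 26]

sift down from index 5:
  26 vs smaller child 8 at index 11, swap → [28, 13, 18, 17, 8, 7, 2, 6, 11, 16, 26]
sift down from index 4:
  17 vs smaller child 6 at index 8, swap → [28, 13, 18, 6, 8, 7, 2, 17, 11, 16, 26]
sift down from index 3:
  18 vs smaller child 2 at index 7, swap → [28, 13, 2, 6, 8, 7, 18, 17, 11, 16, 26]
sift down from index 2:
  13 vs smaller child 6 at index 4, swap → [28, 6, 2, 13, 8, 7, 18, 17, 11, 16, 26]
  13 vs smaller child 11 at index 9, swap → [28, 6, 2, 11, 8, 7, 18, 17, 13, 16, 26]
sift down from index 1:
  28 vs smaller child 2 at index 3, swap → [2, 6, 28, 11, 8, 7, 18, 17, 13, 16, 26]
  28 vs smaller child 7 at index 6, swap → [2, 6, 7, 11, 8, 28, 18, 17, 13, 16, 26]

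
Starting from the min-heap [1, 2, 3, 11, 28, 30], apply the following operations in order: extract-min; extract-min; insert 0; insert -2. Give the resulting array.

extract-min → returns 1:
  remove root 1; move last element 30 to root → [30, 2, 3, 11, 28]
  30 vs smaller child 2 at index 1, swap → [2, 30, 3, 11, 28]
  30 vs smaller child 11 at index 3, swap → [2, 11, 3, 30, 28]
extract-min → returns 2:
  remove root 2; move last element 28 to root → [28, 11, 3, 30]
  28 vs smaller child 3 at index 2, swap → [3, 11, 28, 30]
insert 0:
  append 0 at index 4 → [3, 11, 28, 30, 0]
  0 < parent 11 at index 1, swap → [3, 0, 28, 30, 11]
  0 < parent 3 at index 0, swap → [0, 3, 28, 30, 11]
insert -2:
  append -2 at index 5 → [0, 3, 28, 30, 11, -2]
  -2 < parent 28 at index 2, swap → [0, 3, -2, 30, 11, 28]
  -2 < parent 0 at index 0, swap → [-2, 3, 0, 30, 11, 28]

[-2, 3, 0, 30, 11, 28]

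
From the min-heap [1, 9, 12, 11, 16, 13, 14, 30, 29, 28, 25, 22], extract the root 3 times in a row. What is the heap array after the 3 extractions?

[12, 16, 13, 22, 25, 28, 14, 30, 29]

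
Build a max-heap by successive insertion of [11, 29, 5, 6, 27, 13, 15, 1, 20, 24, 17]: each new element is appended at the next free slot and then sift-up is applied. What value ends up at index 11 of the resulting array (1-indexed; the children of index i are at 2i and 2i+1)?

Insert 11:
  append 11 at index 1 → [11] (no swap needed)
Insert 29:
  append 29 at index 2 → [11, 29]
  29 > parent 11 at index 1, swap → [29, 11]
Insert 5:
  append 5 at index 3 → [29, 11, 5] (no swap needed)
Insert 6:
  append 6 at index 4 → [29, 11, 5, 6] (no swap needed)
Insert 27:
  append 27 at index 5 → [29, 11, 5, 6, 27]
  27 > parent 11 at index 2, swap → [29, 27, 5, 6, 11]
Insert 13:
  append 13 at index 6 → [29, 27, 5, 6, 11, 13]
  13 > parent 5 at index 3, swap → [29, 27, 13, 6, 11, 5]
Insert 15:
  append 15 at index 7 → [29, 27, 13, 6, 11, 5, 15]
  15 > parent 13 at index 3, swap → [29, 27, 15, 6, 11, 5, 13]
Insert 1:
  append 1 at index 8 → [29, 27, 15, 6, 11, 5, 13, 1] (no swap needed)
Insert 20:
  append 20 at index 9 → [29, 27, 15, 6, 11, 5, 13, 1, 20]
  20 > parent 6 at index 4, swap → [29, 27, 15, 20, 11, 5, 13, 1, 6]
Insert 24:
  append 24 at index 10 → [29, 27, 15, 20, 11, 5, 13, 1, 6, 24]
  24 > parent 11 at index 5, swap → [29, 27, 15, 20, 24, 5, 13, 1, 6, 11]
Insert 17:
  append 17 at index 11 → [29, 27, 15, 20, 24, 5, 13, 1, 6, 11, 17] (no swap needed)
resulting array: [29, 27, 15, 20, 24, 5, 13, 1, 6, 11, 17]

17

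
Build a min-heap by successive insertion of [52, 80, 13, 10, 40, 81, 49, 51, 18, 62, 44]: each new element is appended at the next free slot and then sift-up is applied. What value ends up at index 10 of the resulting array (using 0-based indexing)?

44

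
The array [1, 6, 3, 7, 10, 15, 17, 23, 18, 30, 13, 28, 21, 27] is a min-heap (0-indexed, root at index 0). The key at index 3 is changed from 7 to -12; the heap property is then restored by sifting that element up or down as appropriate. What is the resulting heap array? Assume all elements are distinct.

[-12, 1, 3, 6, 10, 15, 17, 23, 18, 30, 13, 28, 21, 27]

set index 3 from 7 to -12 → [1, 6, 3, -12, 10, 15, 17, 23, 18, 30, 13, 28, 21, 27]
-12 < parent 6 at index 1, swap → [1, -12, 3, 6, 10, 15, 17, 23, 18, 30, 13, 28, 21, 27]
-12 < parent 1 at index 0, swap → [-12, 1, 3, 6, 10, 15, 17, 23, 18, 30, 13, 28, 21, 27]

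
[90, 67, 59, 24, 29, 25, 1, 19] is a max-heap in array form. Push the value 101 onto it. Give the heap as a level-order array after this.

append 101 at index 8 → [90, 67, 59, 24, 29, 25, 1, 19, 101]
101 > parent 24 at index 3, swap → [90, 67, 59, 101, 29, 25, 1, 19, 24]
101 > parent 67 at index 1, swap → [90, 101, 59, 67, 29, 25, 1, 19, 24]
101 > parent 90 at index 0, swap → [101, 90, 59, 67, 29, 25, 1, 19, 24]

[101, 90, 59, 67, 29, 25, 1, 19, 24]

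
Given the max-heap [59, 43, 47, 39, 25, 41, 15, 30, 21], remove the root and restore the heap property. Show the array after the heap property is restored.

[47, 43, 41, 39, 25, 21, 15, 30]

remove root 59; move last element 21 to root → [21, 43, 47, 39, 25, 41, 15, 30]
21 vs larger child 47 at index 2, swap → [47, 43, 21, 39, 25, 41, 15, 30]
21 vs larger child 41 at index 5, swap → [47, 43, 41, 39, 25, 21, 15, 30]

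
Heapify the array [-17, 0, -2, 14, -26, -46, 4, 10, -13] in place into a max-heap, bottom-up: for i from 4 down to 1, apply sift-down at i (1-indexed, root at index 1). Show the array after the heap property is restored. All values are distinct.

sift down from index 4: already satisfies heap property
sift down from index 3:
  -2 vs larger child 4 at index 7, swap → [-17, 0, 4, 14, -26, -46, -2, 10, -13]
sift down from index 2:
  0 vs larger child 14 at index 4, swap → [-17, 14, 4, 0, -26, -46, -2, 10, -13]
  0 vs larger child 10 at index 8, swap → [-17, 14, 4, 10, -26, -46, -2, 0, -13]
sift down from index 1:
  -17 vs larger child 14 at index 2, swap → [14, -17, 4, 10, -26, -46, -2, 0, -13]
  -17 vs larger child 10 at index 4, swap → [14, 10, 4, -17, -26, -46, -2, 0, -13]
  -17 vs larger child 0 at index 8, swap → [14, 10, 4, 0, -26, -46, -2, -17, -13]

[14, 10, 4, 0, -26, -46, -2, -17, -13]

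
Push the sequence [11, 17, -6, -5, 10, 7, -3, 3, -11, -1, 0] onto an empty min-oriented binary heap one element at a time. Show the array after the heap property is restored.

Insert 11:
  append 11 at index 0 → [11] (no swap needed)
Insert 17:
  append 17 at index 1 → [11, 17] (no swap needed)
Insert -6:
  append -6 at index 2 → [11, 17, -6]
  -6 < parent 11 at index 0, swap → [-6, 17, 11]
Insert -5:
  append -5 at index 3 → [-6, 17, 11, -5]
  -5 < parent 17 at index 1, swap → [-6, -5, 11, 17]
Insert 10:
  append 10 at index 4 → [-6, -5, 11, 17, 10] (no swap needed)
Insert 7:
  append 7 at index 5 → [-6, -5, 11, 17, 10, 7]
  7 < parent 11 at index 2, swap → [-6, -5, 7, 17, 10, 11]
Insert -3:
  append -3 at index 6 → [-6, -5, 7, 17, 10, 11, -3]
  -3 < parent 7 at index 2, swap → [-6, -5, -3, 17, 10, 11, 7]
Insert 3:
  append 3 at index 7 → [-6, -5, -3, 17, 10, 11, 7, 3]
  3 < parent 17 at index 3, swap → [-6, -5, -3, 3, 10, 11, 7, 17]
Insert -11:
  append -11 at index 8 → [-6, -5, -3, 3, 10, 11, 7, 17, -11]
  -11 < parent 3 at index 3, swap → [-6, -5, -3, -11, 10, 11, 7, 17, 3]
  -11 < parent -5 at index 1, swap → [-6, -11, -3, -5, 10, 11, 7, 17, 3]
  -11 < parent -6 at index 0, swap → [-11, -6, -3, -5, 10, 11, 7, 17, 3]
Insert -1:
  append -1 at index 9 → [-11, -6, -3, -5, 10, 11, 7, 17, 3, -1]
  -1 < parent 10 at index 4, swap → [-11, -6, -3, -5, -1, 11, 7, 17, 3, 10]
Insert 0:
  append 0 at index 10 → [-11, -6, -3, -5, -1, 11, 7, 17, 3, 10, 0] (no swap needed)

[-11, -6, -3, -5, -1, 11, 7, 17, 3, 10, 0]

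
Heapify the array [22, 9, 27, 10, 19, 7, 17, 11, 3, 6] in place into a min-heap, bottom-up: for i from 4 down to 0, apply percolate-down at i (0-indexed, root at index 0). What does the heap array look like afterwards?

[3, 6, 7, 9, 19, 27, 17, 11, 10, 22]

sift down from index 4:
  19 vs only child 6 at index 9, swap → [22, 9, 27, 10, 6, 7, 17, 11, 3, 19]
sift down from index 3:
  10 vs smaller child 3 at index 8, swap → [22, 9, 27, 3, 6, 7, 17, 11, 10, 19]
sift down from index 2:
  27 vs smaller child 7 at index 5, swap → [22, 9, 7, 3, 6, 27, 17, 11, 10, 19]
sift down from index 1:
  9 vs smaller child 3 at index 3, swap → [22, 3, 7, 9, 6, 27, 17, 11, 10, 19]
sift down from index 0:
  22 vs smaller child 3 at index 1, swap → [3, 22, 7, 9, 6, 27, 17, 11, 10, 19]
  22 vs smaller child 6 at index 4, swap → [3, 6, 7, 9, 22, 27, 17, 11, 10, 19]
  22 vs only child 19 at index 9, swap → [3, 6, 7, 9, 19, 27, 17, 11, 10, 22]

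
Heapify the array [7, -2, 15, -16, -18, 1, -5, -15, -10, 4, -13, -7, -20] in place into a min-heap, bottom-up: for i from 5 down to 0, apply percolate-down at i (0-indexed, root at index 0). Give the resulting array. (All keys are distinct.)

sift down from index 5:
  1 vs smaller child -20 at index 12, swap → [7, -2, 15, -16, -18, -20, -5, -15, -10, 4, -13, -7, 1]
sift down from index 4: already satisfies heap property
sift down from index 3: already satisfies heap property
sift down from index 2:
  15 vs smaller child -20 at index 5, swap → [7, -2, -20, -16, -18, 15, -5, -15, -10, 4, -13, -7, 1]
  15 vs smaller child -7 at index 11, swap → [7, -2, -20, -16, -18, -7, -5, -15, -10, 4, -13, 15, 1]
sift down from index 1:
  -2 vs smaller child -18 at index 4, swap → [7, -18, -20, -16, -2, -7, -5, -15, -10, 4, -13, 15, 1]
  -2 vs smaller child -13 at index 10, swap → [7, -18, -20, -16, -13, -7, -5, -15, -10, 4, -2, 15, 1]
sift down from index 0:
  7 vs smaller child -20 at index 2, swap → [-20, -18, 7, -16, -13, -7, -5, -15, -10, 4, -2, 15, 1]
  7 vs smaller child -7 at index 5, swap → [-20, -18, -7, -16, -13, 7, -5, -15, -10, 4, -2, 15, 1]
  7 vs smaller child 1 at index 12, swap → [-20, -18, -7, -16, -13, 1, -5, -15, -10, 4, -2, 15, 7]

[-20, -18, -7, -16, -13, 1, -5, -15, -10, 4, -2, 15, 7]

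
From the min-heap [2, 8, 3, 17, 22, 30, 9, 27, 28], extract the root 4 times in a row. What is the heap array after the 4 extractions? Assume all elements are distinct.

[17, 22, 28, 27, 30]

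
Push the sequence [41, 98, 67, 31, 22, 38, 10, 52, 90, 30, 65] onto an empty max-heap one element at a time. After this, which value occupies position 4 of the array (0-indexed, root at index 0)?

Insert 41:
  append 41 at index 0 → [41] (no swap needed)
Insert 98:
  append 98 at index 1 → [41, 98]
  98 > parent 41 at index 0, swap → [98, 41]
Insert 67:
  append 67 at index 2 → [98, 41, 67] (no swap needed)
Insert 31:
  append 31 at index 3 → [98, 41, 67, 31] (no swap needed)
Insert 22:
  append 22 at index 4 → [98, 41, 67, 31, 22] (no swap needed)
Insert 38:
  append 38 at index 5 → [98, 41, 67, 31, 22, 38] (no swap needed)
Insert 10:
  append 10 at index 6 → [98, 41, 67, 31, 22, 38, 10] (no swap needed)
Insert 52:
  append 52 at index 7 → [98, 41, 67, 31, 22, 38, 10, 52]
  52 > parent 31 at index 3, swap → [98, 41, 67, 52, 22, 38, 10, 31]
  52 > parent 41 at index 1, swap → [98, 52, 67, 41, 22, 38, 10, 31]
Insert 90:
  append 90 at index 8 → [98, 52, 67, 41, 22, 38, 10, 31, 90]
  90 > parent 41 at index 3, swap → [98, 52, 67, 90, 22, 38, 10, 31, 41]
  90 > parent 52 at index 1, swap → [98, 90, 67, 52, 22, 38, 10, 31, 41]
Insert 30:
  append 30 at index 9 → [98, 90, 67, 52, 22, 38, 10, 31, 41, 30]
  30 > parent 22 at index 4, swap → [98, 90, 67, 52, 30, 38, 10, 31, 41, 22]
Insert 65:
  append 65 at index 10 → [98, 90, 67, 52, 30, 38, 10, 31, 41, 22, 65]
  65 > parent 30 at index 4, swap → [98, 90, 67, 52, 65, 38, 10, 31, 41, 22, 30]
resulting array: [98, 90, 67, 52, 65, 38, 10, 31, 41, 22, 30]

65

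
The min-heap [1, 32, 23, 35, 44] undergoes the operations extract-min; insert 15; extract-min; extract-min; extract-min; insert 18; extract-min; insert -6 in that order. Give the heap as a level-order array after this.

[-6, 44, 35]

extract-min → returns 1:
  remove root 1; move last element 44 to root → [44, 32, 23, 35]
  44 vs smaller child 23 at index 2, swap → [23, 32, 44, 35]
insert 15:
  append 15 at index 4 → [23, 32, 44, 35, 15]
  15 < parent 32 at index 1, swap → [23, 15, 44, 35, 32]
  15 < parent 23 at index 0, swap → [15, 23, 44, 35, 32]
extract-min → returns 15:
  remove root 15; move last element 32 to root → [32, 23, 44, 35]
  32 vs smaller child 23 at index 1, swap → [23, 32, 44, 35]
extract-min → returns 23:
  remove root 23; move last element 35 to root → [35, 32, 44]
  35 vs smaller child 32 at index 1, swap → [32, 35, 44]
extract-min → returns 32:
  remove root 32; move last element 44 to root → [44, 35]
  44 vs only child 35 at index 1, swap → [35, 44]
insert 18:
  append 18 at index 2 → [35, 44, 18]
  18 < parent 35 at index 0, swap → [18, 44, 35]
extract-min → returns 18:
  remove root 18; move last element 35 to root → [35, 44] (no swap needed)
insert -6:
  append -6 at index 2 → [35, 44, -6]
  -6 < parent 35 at index 0, swap → [-6, 44, 35]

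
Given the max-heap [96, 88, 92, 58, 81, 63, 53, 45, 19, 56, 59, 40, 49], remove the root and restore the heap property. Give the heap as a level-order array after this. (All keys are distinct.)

remove root 96; move last element 49 to root → [49, 88, 92, 58, 81, 63, 53, 45, 19, 56, 59, 40]
49 vs larger child 92 at index 2, swap → [92, 88, 49, 58, 81, 63, 53, 45, 19, 56, 59, 40]
49 vs larger child 63 at index 5, swap → [92, 88, 63, 58, 81, 49, 53, 45, 19, 56, 59, 40]

[92, 88, 63, 58, 81, 49, 53, 45, 19, 56, 59, 40]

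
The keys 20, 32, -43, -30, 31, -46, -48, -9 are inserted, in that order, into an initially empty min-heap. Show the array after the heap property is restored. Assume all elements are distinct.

Insert 20:
  append 20 at index 0 → [20] (no swap needed)
Insert 32:
  append 32 at index 1 → [20, 32] (no swap needed)
Insert -43:
  append -43 at index 2 → [20, 32, -43]
  -43 < parent 20 at index 0, swap → [-43, 32, 20]
Insert -30:
  append -30 at index 3 → [-43, 32, 20, -30]
  -30 < parent 32 at index 1, swap → [-43, -30, 20, 32]
Insert 31:
  append 31 at index 4 → [-43, -30, 20, 32, 31] (no swap needed)
Insert -46:
  append -46 at index 5 → [-43, -30, 20, 32, 31, -46]
  -46 < parent 20 at index 2, swap → [-43, -30, -46, 32, 31, 20]
  -46 < parent -43 at index 0, swap → [-46, -30, -43, 32, 31, 20]
Insert -48:
  append -48 at index 6 → [-46, -30, -43, 32, 31, 20, -48]
  -48 < parent -43 at index 2, swap → [-46, -30, -48, 32, 31, 20, -43]
  -48 < parent -46 at index 0, swap → [-48, -30, -46, 32, 31, 20, -43]
Insert -9:
  append -9 at index 7 → [-48, -30, -46, 32, 31, 20, -43, -9]
  -9 < parent 32 at index 3, swap → [-48, -30, -46, -9, 31, 20, -43, 32]

[-48, -30, -46, -9, 31, 20, -43, 32]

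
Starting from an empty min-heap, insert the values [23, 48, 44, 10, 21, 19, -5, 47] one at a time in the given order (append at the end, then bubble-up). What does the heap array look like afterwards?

[-5, 21, 10, 47, 23, 44, 19, 48]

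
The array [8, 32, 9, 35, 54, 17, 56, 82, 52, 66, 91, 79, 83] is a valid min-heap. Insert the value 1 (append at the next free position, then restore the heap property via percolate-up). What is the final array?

[1, 32, 8, 35, 54, 17, 9, 82, 52, 66, 91, 79, 83, 56]

append 1 at index 13 → [8, 32, 9, 35, 54, 17, 56, 82, 52, 66, 91, 79, 83, 1]
1 < parent 56 at index 6, swap → [8, 32, 9, 35, 54, 17, 1, 82, 52, 66, 91, 79, 83, 56]
1 < parent 9 at index 2, swap → [8, 32, 1, 35, 54, 17, 9, 82, 52, 66, 91, 79, 83, 56]
1 < parent 8 at index 0, swap → [1, 32, 8, 35, 54, 17, 9, 82, 52, 66, 91, 79, 83, 56]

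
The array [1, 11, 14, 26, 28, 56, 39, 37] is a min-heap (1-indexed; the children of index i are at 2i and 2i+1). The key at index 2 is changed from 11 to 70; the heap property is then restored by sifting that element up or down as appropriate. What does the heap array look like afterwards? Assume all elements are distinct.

set index 2 from 11 to 70 → [1, 70, 14, 26, 28, 56, 39, 37]
70 vs smaller child 26 at index 4, swap → [1, 26, 14, 70, 28, 56, 39, 37]
70 vs only child 37 at index 8, swap → [1, 26, 14, 37, 28, 56, 39, 70]

[1, 26, 14, 37, 28, 56, 39, 70]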